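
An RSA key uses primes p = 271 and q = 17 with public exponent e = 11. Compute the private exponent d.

φ(n) = (p−1)(q−1) = 270·16 = 4320.
Need d with 11·d ≡ 1 (mod 4320). Apply the extended Euclidean algorithm:
4320 = 392·11 + 8
11 = 1·8 + 3
8 = 2·3 + 2
3 = 1·2 + 1
2 = 2·1 + 0
Back-substitute:
1 = 3 − 2
1 = −8 + 3·3
1 = 3·11 − 4·8
1 = −4·4320 + 1571·11
So 11·1571 ≡ 1 (mod 4320), hence d = 1571.

1571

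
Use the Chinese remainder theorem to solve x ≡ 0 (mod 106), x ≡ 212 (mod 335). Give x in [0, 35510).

Write x = 0 + 106·k. Then 106·k ≡ 212 − 0 ≡ 212 (mod 335).
Need 106⁻¹ mod 335. Extended Euclid on (335, 106):
335 = 3·106 + 17
106 = 6·17 + 4
17 = 4·4 + 1
4 = 4·1 + 0
Back-substitute:
1 = 17 − 4·4
1 = −4·106 + 25·17
1 = 25·335 − 79·106
106⁻¹ ≡ 256 (mod 335), so k ≡ 256·212 ≡ 2 (mod 335).
x = 0 + 106·2 = 212.

212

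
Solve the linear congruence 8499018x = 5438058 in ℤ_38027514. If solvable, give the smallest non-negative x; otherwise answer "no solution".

431278

First find gcd(8499018, 38027514):
38027514 = 4×8499018 + 4031442
8499018 = 2×4031442 + 436134
4031442 = 9×436134 + 106236
436134 = 4×106236 + 11190
106236 = 9×11190 + 5526
11190 = 2×5526 + 138
5526 = 40×138 + 6
138 = 23×6 + 0
gcd = 6 and 6 | 5438058, so solutions exist. Divide through by 6: 1416503x ≡ 906343 (mod 6337919).
Now find 1416503⁻¹ mod 6337919:
6337919 = 4*1416503 + 671907
1416503 = 2*671907 + 72689
671907 = 9*72689 + 17706
72689 = 4*17706 + 1865
17706 = 9*1865 + 921
1865 = 2*921 + 23
921 = 40*23 + 1
23 = 23*1 + 0
Back-substitute:
1 = 921 − 40·23
1 = −40·1865 + 81·921
1 = 81·17706 − 769·1865
1 = −769·72689 + 3157·17706
1 = 3157·671907 − 29182·72689
1 = −29182·1416503 + 61521·671907
1 = 61521·6337919 − 275266·1416503
So 1416503·(-275266) ≡ 1 (mod 6337919), i.e. 1416503⁻¹ ≡ 6062653.
Then x ≡ 6062653·906343 ≡ 431278 (mod 6337919); the smallest non-negative solution is x = 431278.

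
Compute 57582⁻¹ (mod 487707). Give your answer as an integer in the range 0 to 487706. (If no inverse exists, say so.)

no inverse exists

Euclidean algorithm on 487707, 57582:
487707 = 8·57582 + 27051
57582 = 2·27051 + 3480
27051 = 7·3480 + 2691
3480 = 1·2691 + 789
2691 = 3·789 + 324
789 = 2·324 + 141
324 = 2·141 + 42
141 = 3·42 + 15
42 = 2·15 + 12
15 = 1·12 + 3
12 = 4·3 + 0
The gcd is 3, not 1, hence no inverse exists.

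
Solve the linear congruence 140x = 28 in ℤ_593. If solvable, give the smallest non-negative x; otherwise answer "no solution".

356

First find gcd(140, 593):
593 = 4*140 + 33
140 = 4*33 + 8
33 = 4*8 + 1
8 = 8*1 + 0
gcd = 1, so a unique solution mod 593 exists.
Back-substitute for the Bézout coefficients:
1 = 33 − 4·8
1 = −4·140 + 17·33
1 = 17·593 − 72·140
So 140·(-72) ≡ 1 (mod 593), giving 140⁻¹ ≡ 521.
x ≡ 140⁻¹·28 ≡ 521·28 ≡ 356 (mod 593).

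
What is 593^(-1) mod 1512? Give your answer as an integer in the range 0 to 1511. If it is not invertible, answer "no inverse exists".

1025

gcd(1512, 593) by repeated division:
1512 = 2*593 + 326
593 = 1*326 + 267
326 = 1*267 + 59
267 = 4*59 + 31
59 = 1*31 + 28
31 = 1*28 + 3
28 = 9*3 + 1
3 = 3*1 + 0
The gcd is 1. Working backward:
1 = 28 − 9·3
1 = −9·31 + 10·28
1 = 10·59 − 19·31
1 = −19·267 + 86·59
1 = 86·326 − 105·267
1 = −105·593 + 191·326
1 = 191·1512 − 487·593
Hence 593⁻¹ ≡ -487 ≡ 1025 (mod 1512).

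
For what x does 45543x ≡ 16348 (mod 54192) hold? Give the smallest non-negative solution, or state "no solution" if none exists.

gcd(45543, 54192):
54192 = 1×45543 + 8649
45543 = 5×8649 + 2298
8649 = 3×2298 + 1755
2298 = 1×1755 + 543
1755 = 3×543 + 126
543 = 4×126 + 39
126 = 3×39 + 9
39 = 4×9 + 3
9 = 3×3 + 0
gcd = 3, but 3 ∤ 16348, so the congruence has no solution.

no solution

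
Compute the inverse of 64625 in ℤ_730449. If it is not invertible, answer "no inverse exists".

386570

gcd(730449, 64625) by repeated division:
730449 = 11*64625 + 19574
64625 = 3*19574 + 5903
19574 = 3*5903 + 1865
5903 = 3*1865 + 308
1865 = 6*308 + 17
308 = 18*17 + 2
17 = 8*2 + 1
2 = 2*1 + 0
gcd = 1, so the inverse exists. Back-substitute:
1 = 17 − 8·2
1 = −8·308 + 145·17
1 = 145·1865 − 878·308
1 = −878·5903 + 2779·1865
1 = 2779·19574 − 9215·5903
1 = −9215·64625 + 30424·19574
1 = 30424·730449 − 343879·64625
Thus 64625·(-343879) ≡ 1 (mod 730449); reducing, -343879 mod 730449 = 386570.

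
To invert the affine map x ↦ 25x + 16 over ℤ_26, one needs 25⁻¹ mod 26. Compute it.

25

Apply the Euclidean algorithm to 26 and 25:
26 = 1·25 + 1
25 = 25·1 + 0
The gcd is 1. Working backward:
1 = 26 − 25
Hence 25⁻¹ ≡ -1 ≡ 25 (mod 26).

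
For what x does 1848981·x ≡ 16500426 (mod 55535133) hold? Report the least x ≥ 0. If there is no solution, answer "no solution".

First find gcd(1848981, 55535133):
55535133 = 30×1848981 + 65703
1848981 = 28×65703 + 9297
65703 = 7×9297 + 624
9297 = 14×624 + 561
624 = 1×561 + 63
561 = 8×63 + 57
63 = 1×57 + 6
57 = 9×6 + 3
6 = 2×3 + 0
gcd = 3 and 3 | 16500426, so solutions exist. Divide through by 3: 616327x ≡ 5500142 (mod 18511711).
Now find 616327⁻¹ mod 18511711:
18511711 = 30×616327 + 21901
616327 = 28×21901 + 3099
21901 = 7×3099 + 208
3099 = 14×208 + 187
208 = 1×187 + 21
187 = 8×21 + 19
21 = 1×19 + 2
19 = 9×2 + 1
2 = 2×1 + 0
Back-substitute:
1 = 19 − 9·2
1 = −9·21 + 10·19
1 = 10·187 − 89·21
1 = −89·208 + 99·187
1 = 99·3099 − 1475·208
1 = −1475·21901 + 10424·3099
1 = 10424·616327 − 293347·21901
1 = −293347·18511711 + 8810834·616327
So 616327⁻¹ ≡ 8810834 (mod 18511711).
Then x ≡ 8810834·5500142 ≡ 11032211 (mod 18511711); the smallest non-negative solution is x = 11032211.

11032211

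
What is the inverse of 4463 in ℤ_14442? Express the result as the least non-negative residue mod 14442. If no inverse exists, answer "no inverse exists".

Run Euclid on (14442, 4463):
14442 = 3·4463 + 1053
4463 = 4·1053 + 251
1053 = 4·251 + 49
251 = 5·49 + 6
49 = 8·6 + 1
6 = 6·1 + 0
gcd = 1, so the inverse exists. Back-substitute:
1 = 49 − 8·6
1 = −8·251 + 41·49
1 = 41·1053 − 172·251
1 = −172·4463 + 729·1053
1 = 729·14442 − 2359·4463
So 4463·(-2359) ≡ 1 (mod 14442), and -2359 ≡ 12083 (mod 14442).

12083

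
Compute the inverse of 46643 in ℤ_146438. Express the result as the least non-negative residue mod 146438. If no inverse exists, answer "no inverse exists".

126235

Apply the Euclidean algorithm to 146438 and 46643:
146438 = 3*46643 + 6509
46643 = 7*6509 + 1080
6509 = 6*1080 + 29
1080 = 37*29 + 7
29 = 4*7 + 1
7 = 7*1 + 0
Since gcd(46643, 146438) = 1, back-substitute to write 1 as a combination:
1 = 29 − 4·7
1 = −4·1080 + 149·29
1 = 149·6509 − 898·1080
1 = −898·46643 + 6435·6509
1 = 6435·146438 − 20203·46643
Hence 46643⁻¹ ≡ -20203 ≡ 126235 (mod 146438).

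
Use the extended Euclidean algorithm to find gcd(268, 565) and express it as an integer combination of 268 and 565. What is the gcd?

1

Repeated division:
565 = 2·268 + 29
268 = 9·29 + 7
29 = 4·7 + 1
7 = 7·1 + 0
gcd(268, 565) = 1.
Working backward:
1 = 29 − 4·7
1 = −4·268 + 37·29
1 = 37·565 − 78·268
So 1 = (37)·565 + (-78)·268.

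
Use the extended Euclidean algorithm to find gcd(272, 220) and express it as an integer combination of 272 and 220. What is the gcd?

4

Apply Euclid's algorithm to 272 and 220:
272 = 1*220 + 52
220 = 4*52 + 12
52 = 4*12 + 4
12 = 3*4 + 0
gcd(272, 220) = 4.
Back-substituting:
4 = 52 − 4·12
4 = −4·220 + 17·52
4 = 17·272 − 21·220
So 4 = (17)·272 + (-21)·220.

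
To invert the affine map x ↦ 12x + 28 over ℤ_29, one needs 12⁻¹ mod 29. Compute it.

Apply the Euclidean algorithm to 29 and 12:
29 = 2*12 + 5
12 = 2*5 + 2
5 = 2*2 + 1
2 = 2*1 + 0
gcd = 1, so the inverse exists. Back-substitute:
1 = 5 − 2·2
1 = −2·12 + 5·5
1 = 5·29 − 12·12
Hence 12⁻¹ ≡ -12 ≡ 17 (mod 29).

17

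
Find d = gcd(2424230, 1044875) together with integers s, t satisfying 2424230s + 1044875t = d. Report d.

5

Apply Euclid's algorithm to 2424230 and 1044875:
2424230 = 2×1044875 + 334480
1044875 = 3×334480 + 41435
334480 = 8×41435 + 3000
41435 = 13×3000 + 2435
3000 = 1×2435 + 565
2435 = 4×565 + 175
565 = 3×175 + 40
175 = 4×40 + 15
40 = 2×15 + 10
15 = 1×10 + 5
10 = 2×5 + 0
gcd(2424230, 1044875) = 5.
Back-substituting:
5 = 15 − 10
5 = −40 + 3·15
5 = 3·175 − 13·40
5 = −13·565 + 42·175
5 = 42·2435 − 181·565
5 = −181·3000 + 223·2435
5 = 223·41435 − 3080·3000
5 = −3080·334480 + 24863·41435
5 = 24863·1044875 − 77669·334480
5 = −77669·2424230 + 180201·1044875
So 5 = (-77669)·2424230 + (180201)·1044875.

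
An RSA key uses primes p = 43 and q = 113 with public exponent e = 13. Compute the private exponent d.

φ(n) = (p−1)(q−1) = 42·112 = 4704.
Need d with 13·d ≡ 1 (mod 4704). Apply the extended Euclidean algorithm:
4704 = 361*13 + 11
13 = 1*11 + 2
11 = 5*2 + 1
2 = 2*1 + 0
Back-substitute:
1 = 11 − 5·2
1 = −5·13 + 6·11
1 = 6·4704 − 2171·13
So 13·(-2171) ≡ 1 (mod 4704), hence d ≡ -2171 ≡ 2533 (mod 4704).

2533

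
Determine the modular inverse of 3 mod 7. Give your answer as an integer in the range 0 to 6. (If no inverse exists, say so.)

Apply the Euclidean algorithm to 7 and 3:
7 = 2*3 + 1
3 = 3*1 + 0
The gcd is 1. Working backward:
1 = 7 − 2·3
Thus 3·(-2) ≡ 1 (mod 7); reducing, -2 mod 7 = 5.

5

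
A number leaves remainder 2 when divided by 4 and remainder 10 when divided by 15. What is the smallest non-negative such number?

Write x = 2 + 4·k. Then 4·k ≡ 10 − 2 ≡ 8 (mod 15).
Need 4⁻¹ mod 15. Extended Euclid on (15, 4):
15 = 3·4 + 3
4 = 1·3 + 1
3 = 3·1 + 0
Back-substitute:
1 = 4 − 3
1 = −15 + 4·4
4⁻¹ ≡ 4 (mod 15), so k ≡ 4·8 ≡ 2 (mod 15).
x = 2 + 4·2 = 10.

10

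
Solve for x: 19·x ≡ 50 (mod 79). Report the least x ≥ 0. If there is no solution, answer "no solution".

First find gcd(19, 79):
79 = 4*19 + 3
19 = 6*3 + 1
3 = 3*1 + 0
gcd = 1, so a unique solution mod 79 exists.
Back-substitute for the Bézout coefficients:
1 = 19 − 6·3
1 = −6·79 + 25·19
So 19·(25) ≡ 1 (mod 79), giving 19⁻¹ ≡ 25.
x ≡ 19⁻¹·50 ≡ 25·50 ≡ 65 (mod 79).

65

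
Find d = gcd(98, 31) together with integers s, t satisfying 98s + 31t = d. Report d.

Apply Euclid's algorithm to 98 and 31:
98 = 3·31 + 5
31 = 6·5 + 1
5 = 5·1 + 0
gcd(98, 31) = 1.
Working backward:
1 = 31 − 6·5
1 = −6·98 + 19·31
So 1 = (-6)·98 + (19)·31.

1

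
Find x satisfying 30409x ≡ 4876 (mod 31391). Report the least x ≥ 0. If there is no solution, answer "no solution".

27614

First find gcd(30409, 31391):
31391 = 1·30409 + 982
30409 = 30·982 + 949
982 = 1·949 + 33
949 = 28·33 + 25
33 = 1·25 + 8
25 = 3·8 + 1
8 = 8·1 + 0
gcd = 1, so a unique solution mod 31391 exists.
Back-substitute for the Bézout coefficients:
1 = 25 − 3·8
1 = −3·33 + 4·25
1 = 4·949 − 115·33
1 = −115·982 + 119·949
1 = 119·30409 − 3685·982
1 = −3685·31391 + 3804·30409
So 30409·(3804) ≡ 1 (mod 31391), giving 30409⁻¹ ≡ 3804.
x ≡ 30409⁻¹·4876 ≡ 3804·4876 ≡ 27614 (mod 31391).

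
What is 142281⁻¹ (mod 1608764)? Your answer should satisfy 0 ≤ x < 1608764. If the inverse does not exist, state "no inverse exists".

Run Euclid on (1608764, 142281):
1608764 = 11×142281 + 43673
142281 = 3×43673 + 11262
43673 = 3×11262 + 9887
11262 = 1×9887 + 1375
9887 = 7×1375 + 262
1375 = 5×262 + 65
262 = 4×65 + 2
65 = 32×2 + 1
2 = 2×1 + 0
gcd = 1, so the inverse exists. Back-substitute:
1 = 65 − 32·2
1 = −32·262 + 129·65
1 = 129·1375 − 677·262
1 = −677·9887 + 4868·1375
1 = 4868·11262 − 5545·9887
1 = −5545·43673 + 21503·11262
1 = 21503·142281 − 70054·43673
1 = −70054·1608764 + 792097·142281
So 142281·792097 ≡ 1 (mod 1608764).

792097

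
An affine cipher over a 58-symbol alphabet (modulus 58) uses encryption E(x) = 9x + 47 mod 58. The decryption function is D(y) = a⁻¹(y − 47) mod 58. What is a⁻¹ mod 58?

Extended Euclidean algorithm:
58 = 6·9 + 4
9 = 2·4 + 1
4 = 4·1 + 0
The gcd is 1. Working backward:
1 = 9 − 2·4
1 = −2·58 + 13·9
So 9·13 ≡ 1 (mod 58).

13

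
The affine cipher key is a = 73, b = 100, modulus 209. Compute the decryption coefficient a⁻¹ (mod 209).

Run Euclid on (209, 73):
209 = 2*73 + 63
73 = 1*63 + 10
63 = 6*10 + 3
10 = 3*3 + 1
3 = 3*1 + 0
The gcd is 1. Working backward:
1 = 10 − 3·3
1 = −3·63 + 19·10
1 = 19·73 − 22·63
1 = −22·209 + 63·73
So 73·63 ≡ 1 (mod 209).

63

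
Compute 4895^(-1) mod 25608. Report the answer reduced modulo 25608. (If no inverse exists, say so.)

no inverse exists

Euclidean algorithm on 25608, 4895:
25608 = 5*4895 + 1133
4895 = 4*1133 + 363
1133 = 3*363 + 44
363 = 8*44 + 11
44 = 4*11 + 0
gcd(4895, 25608) = 11 ≠ 1, so 4895 has no multiplicative inverse modulo 25608.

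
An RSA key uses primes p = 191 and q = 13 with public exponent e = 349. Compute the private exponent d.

φ(n) = (p−1)(q−1) = 190·12 = 2280.
Need d with 349·d ≡ 1 (mod 2280). Apply the extended Euclidean algorithm:
2280 = 6*349 + 186
349 = 1*186 + 163
186 = 1*163 + 23
163 = 7*23 + 2
23 = 11*2 + 1
2 = 2*1 + 0
Back-substitute:
1 = 23 − 11·2
1 = −11·163 + 78·23
1 = 78·186 − 89·163
1 = −89·349 + 167·186
1 = 167·2280 − 1091·349
So 349·(-1091) ≡ 1 (mod 2280), hence d ≡ -1091 ≡ 1189 (mod 2280).

1189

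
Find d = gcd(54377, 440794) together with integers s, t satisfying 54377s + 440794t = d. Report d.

1

Euclidean algorithm:
440794 = 8×54377 + 5778
54377 = 9×5778 + 2375
5778 = 2×2375 + 1028
2375 = 2×1028 + 319
1028 = 3×319 + 71
319 = 4×71 + 35
71 = 2×35 + 1
35 = 35×1 + 0
gcd(54377, 440794) = 1.
Back-substituting:
1 = 71 − 2·35
1 = −2·319 + 9·71
1 = 9·1028 − 29·319
1 = −29·2375 + 67·1028
1 = 67·5778 − 163·2375
1 = −163·54377 + 1534·5778
1 = 1534·440794 − 12435·54377
So 1 = (1534)·440794 + (-12435)·54377.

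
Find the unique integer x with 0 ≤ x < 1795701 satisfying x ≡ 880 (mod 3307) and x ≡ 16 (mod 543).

675508

Write x = 880 + 3307·k. Then 3307·k ≡ 16 − 880 ≡ 222 (mod 543).
Need 3307⁻¹ mod 543. Extended Euclid on (543, 49):
543 = 11*49 + 4
49 = 12*4 + 1
4 = 4*1 + 0
Back-substitute:
1 = 49 − 12·4
1 = −12·543 + 133·49
3307⁻¹ ≡ 133 (mod 543), so k ≡ 133·222 ≡ 204 (mod 543).
x = 880 + 3307·204 = 675508.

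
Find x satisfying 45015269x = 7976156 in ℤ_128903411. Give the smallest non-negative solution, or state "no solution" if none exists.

gcd(45015269, 128903411):
128903411 = 2×45015269 + 38872873
45015269 = 1×38872873 + 6142396
38872873 = 6×6142396 + 2018497
6142396 = 3×2018497 + 86905
2018497 = 23×86905 + 19682
86905 = 4×19682 + 8177
19682 = 2×8177 + 3328
8177 = 2×3328 + 1521
3328 = 2×1521 + 286
1521 = 5×286 + 91
286 = 3×91 + 13
91 = 7×13 + 0
gcd = 13, but 13 ∤ 7976156, so the congruence has no solution.

no solution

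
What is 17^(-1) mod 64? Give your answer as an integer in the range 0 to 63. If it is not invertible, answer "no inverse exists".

49

Run Euclid on (64, 17):
64 = 3*17 + 13
17 = 1*13 + 4
13 = 3*4 + 1
4 = 4*1 + 0
The gcd is 1. Working backward:
1 = 13 − 3·4
1 = −3·17 + 4·13
1 = 4·64 − 15·17
Hence 17⁻¹ ≡ -15 ≡ 49 (mod 64).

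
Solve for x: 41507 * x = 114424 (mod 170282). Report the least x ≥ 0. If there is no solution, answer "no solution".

60736

First find gcd(41507, 170282):
170282 = 4*41507 + 4254
41507 = 9*4254 + 3221
4254 = 1*3221 + 1033
3221 = 3*1033 + 122
1033 = 8*122 + 57
122 = 2*57 + 8
57 = 7*8 + 1
8 = 8*1 + 0
gcd = 1, so a unique solution mod 170282 exists.
Back-substitute for the Bézout coefficients:
1 = 57 − 7·8
1 = −7·122 + 15·57
1 = 15·1033 − 127·122
1 = −127·3221 + 396·1033
1 = 396·4254 − 523·3221
1 = −523·41507 + 5103·4254
1 = 5103·170282 − 20935·41507
So 41507·(-20935) ≡ 1 (mod 170282), giving 41507⁻¹ ≡ 149347.
x ≡ 41507⁻¹·114424 ≡ 149347·114424 ≡ 60736 (mod 170282).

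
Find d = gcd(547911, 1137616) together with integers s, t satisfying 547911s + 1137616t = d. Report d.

Apply Euclid's algorithm to 1137616 and 547911:
1137616 = 2*547911 + 41794
547911 = 13*41794 + 4589
41794 = 9*4589 + 493
4589 = 9*493 + 152
493 = 3*152 + 37
152 = 4*37 + 4
37 = 9*4 + 1
4 = 4*1 + 0
gcd(547911, 1137616) = 1.
Express as a combination:
1 = 37 − 9·4
1 = −9·152 + 37·37
1 = 37·493 − 120·152
1 = −120·4589 + 1117·493
1 = 1117·41794 − 10173·4589
1 = −10173·547911 + 133366·41794
1 = 133366·1137616 − 276905·547911
So 1 = (133366)·1137616 + (-276905)·547911.

1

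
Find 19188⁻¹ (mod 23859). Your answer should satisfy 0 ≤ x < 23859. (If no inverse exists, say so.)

no inverse exists

Euclidean algorithm on 23859, 19188:
23859 = 1*19188 + 4671
19188 = 4*4671 + 504
4671 = 9*504 + 135
504 = 3*135 + 99
135 = 1*99 + 36
99 = 2*36 + 27
36 = 1*27 + 9
27 = 3*9 + 0
Since gcd = 9 > 1, 19188 is not a unit mod 23859.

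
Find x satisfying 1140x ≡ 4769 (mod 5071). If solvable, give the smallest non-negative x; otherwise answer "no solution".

1610

First find gcd(1140, 5071):
5071 = 4×1140 + 511
1140 = 2×511 + 118
511 = 4×118 + 39
118 = 3×39 + 1
39 = 39×1 + 0
gcd = 1, so a unique solution mod 5071 exists.
Back-substitute for the Bézout coefficients:
1 = 118 − 3·39
1 = −3·511 + 13·118
1 = 13·1140 − 29·511
1 = −29·5071 + 129·1140
So 1140·(129) ≡ 1 (mod 5071), giving 1140⁻¹ ≡ 129.
x ≡ 1140⁻¹·4769 ≡ 129·4769 ≡ 1610 (mod 5071).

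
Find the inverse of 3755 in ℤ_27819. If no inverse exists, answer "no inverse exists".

Apply the Euclidean algorithm to 27819 and 3755:
27819 = 7*3755 + 1534
3755 = 2*1534 + 687
1534 = 2*687 + 160
687 = 4*160 + 47
160 = 3*47 + 19
47 = 2*19 + 9
19 = 2*9 + 1
9 = 9*1 + 0
Since gcd(3755, 27819) = 1, back-substitute to write 1 as a combination:
1 = 19 − 2·9
1 = −2·47 + 5·19
1 = 5·160 − 17·47
1 = −17·687 + 73·160
1 = 73·1534 − 163·687
1 = −163·3755 + 399·1534
1 = 399·27819 − 2956·3755
Thus 3755·(-2956) ≡ 1 (mod 27819); reducing, -2956 mod 27819 = 24863.

24863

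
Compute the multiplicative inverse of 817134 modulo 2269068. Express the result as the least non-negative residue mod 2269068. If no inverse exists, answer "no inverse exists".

no inverse exists

Euclidean algorithm on 2269068, 817134:
2269068 = 2×817134 + 634800
817134 = 1×634800 + 182334
634800 = 3×182334 + 87798
182334 = 2×87798 + 6738
87798 = 13×6738 + 204
6738 = 33×204 + 6
204 = 34×6 + 0
The gcd is 6, not 1, hence no inverse exists.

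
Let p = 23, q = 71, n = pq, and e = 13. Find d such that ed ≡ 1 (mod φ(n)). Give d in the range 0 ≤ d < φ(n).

φ(n) = (p−1)(q−1) = 22·70 = 1540.
Need d with 13·d ≡ 1 (mod 1540). Apply the extended Euclidean algorithm:
1540 = 118·13 + 6
13 = 2·6 + 1
6 = 6·1 + 0
Back-substitute:
1 = 13 − 2·6
1 = −2·1540 + 237·13
So 13·237 ≡ 1 (mod 1540), hence d = 237.

237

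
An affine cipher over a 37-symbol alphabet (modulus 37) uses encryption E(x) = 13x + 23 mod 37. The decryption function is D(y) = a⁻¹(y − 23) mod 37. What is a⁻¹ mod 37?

20

gcd(37, 13) by repeated division:
37 = 2*13 + 11
13 = 1*11 + 2
11 = 5*2 + 1
2 = 2*1 + 0
The gcd is 1. Working backward:
1 = 11 − 5·2
1 = −5·13 + 6·11
1 = 6·37 − 17·13
So 13·(-17) ≡ 1 (mod 37), and -17 ≡ 20 (mod 37).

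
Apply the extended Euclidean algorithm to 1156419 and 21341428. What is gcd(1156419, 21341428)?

1

Apply Euclid's algorithm to 21341428 and 1156419:
21341428 = 18·1156419 + 525886
1156419 = 2·525886 + 104647
525886 = 5·104647 + 2651
104647 = 39·2651 + 1258
2651 = 2·1258 + 135
1258 = 9·135 + 43
135 = 3·43 + 6
43 = 7·6 + 1
6 = 6·1 + 0
gcd(1156419, 21341428) = 1.
Working backward:
1 = 43 − 7·6
1 = −7·135 + 22·43
1 = 22·1258 − 205·135
1 = −205·2651 + 432·1258
1 = 432·104647 − 17053·2651
1 = −17053·525886 + 85697·104647
1 = 85697·1156419 − 188447·525886
1 = −188447·21341428 + 3477743·1156419
So 1 = (-188447)·21341428 + (3477743)·1156419.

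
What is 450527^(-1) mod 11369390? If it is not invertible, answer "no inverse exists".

Apply the Euclidean algorithm to 11369390 and 450527:
11369390 = 25*450527 + 106215
450527 = 4*106215 + 25667
106215 = 4*25667 + 3547
25667 = 7*3547 + 838
3547 = 4*838 + 195
838 = 4*195 + 58
195 = 3*58 + 21
58 = 2*21 + 16
21 = 1*16 + 5
16 = 3*5 + 1
5 = 5*1 + 0
gcd = 1, so the inverse exists. Back-substitute:
1 = 16 − 3·5
1 = −3·21 + 4·16
1 = 4·58 − 11·21
1 = −11·195 + 37·58
1 = 37·838 − 159·195
1 = −159·3547 + 673·838
1 = 673·25667 − 4870·3547
1 = −4870·106215 + 20153·25667
1 = 20153·450527 − 85482·106215
1 = −85482·11369390 + 2157203·450527
So 450527·2157203 ≡ 1 (mod 11369390).

2157203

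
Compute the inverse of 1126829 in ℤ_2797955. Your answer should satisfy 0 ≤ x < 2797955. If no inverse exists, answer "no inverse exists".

1375524

Apply the Euclidean algorithm to 2797955 and 1126829:
2797955 = 2*1126829 + 544297
1126829 = 2*544297 + 38235
544297 = 14*38235 + 9007
38235 = 4*9007 + 2207
9007 = 4*2207 + 179
2207 = 12*179 + 59
179 = 3*59 + 2
59 = 29*2 + 1
2 = 2*1 + 0
Since gcd(1126829, 2797955) = 1, back-substitute to write 1 as a combination:
1 = 59 − 29·2
1 = −29·179 + 88·59
1 = 88·2207 − 1085·179
1 = −1085·9007 + 4428·2207
1 = 4428·38235 − 18797·9007
1 = −18797·544297 + 267586·38235
1 = 267586·1126829 − 553969·544297
1 = −553969·2797955 + 1375524·1126829
So 1126829·1375524 ≡ 1 (mod 2797955).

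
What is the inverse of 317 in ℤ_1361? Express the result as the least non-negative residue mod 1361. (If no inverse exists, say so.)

1039

Apply the Euclidean algorithm to 1361 and 317:
1361 = 4·317 + 93
317 = 3·93 + 38
93 = 2·38 + 17
38 = 2·17 + 4
17 = 4·4 + 1
4 = 4·1 + 0
gcd = 1, so the inverse exists. Back-substitute:
1 = 17 − 4·4
1 = −4·38 + 9·17
1 = 9·93 − 22·38
1 = −22·317 + 75·93
1 = 75·1361 − 322·317
So 317·(-322) ≡ 1 (mod 1361), and -322 ≡ 1039 (mod 1361).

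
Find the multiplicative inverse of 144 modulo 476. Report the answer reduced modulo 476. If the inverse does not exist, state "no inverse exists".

Compute gcd(144, 476):
476 = 3*144 + 44
144 = 3*44 + 12
44 = 3*12 + 8
12 = 1*8 + 4
8 = 2*4 + 0
Since gcd = 4 > 1, 144 is not a unit mod 476.

no inverse exists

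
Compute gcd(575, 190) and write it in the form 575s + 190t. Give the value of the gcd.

Repeated division:
575 = 3*190 + 5
190 = 38*5 + 0
gcd(575, 190) = 5.
Back-substituting:
5 = 575 − 3·190
So 5 = (1)·575 + (-3)·190.

5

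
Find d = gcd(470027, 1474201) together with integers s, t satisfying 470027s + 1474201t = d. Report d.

Euclidean algorithm:
1474201 = 3·470027 + 64120
470027 = 7·64120 + 21187
64120 = 3·21187 + 559
21187 = 37·559 + 504
559 = 1·504 + 55
504 = 9·55 + 9
55 = 6·9 + 1
9 = 9·1 + 0
gcd(470027, 1474201) = 1.
Back-substituting:
1 = 55 − 6·9
1 = −6·504 + 55·55
1 = 55·559 − 61·504
1 = −61·21187 + 2312·559
1 = 2312·64120 − 6997·21187
1 = −6997·470027 + 51291·64120
1 = 51291·1474201 − 160870·470027
So 1 = (51291)·1474201 + (-160870)·470027.

1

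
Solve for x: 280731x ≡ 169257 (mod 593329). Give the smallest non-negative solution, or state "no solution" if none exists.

46667

First find gcd(280731, 593329):
593329 = 2·280731 + 31867
280731 = 8·31867 + 25795
31867 = 1·25795 + 6072
25795 = 4·6072 + 1507
6072 = 4·1507 + 44
1507 = 34·44 + 11
44 = 4·11 + 0
gcd = 11 and 11 | 169257, so solutions exist. Divide through by 11: 25521x ≡ 15387 (mod 53939).
Now find 25521⁻¹ mod 53939:
53939 = 2*25521 + 2897
25521 = 8*2897 + 2345
2897 = 1*2345 + 552
2345 = 4*552 + 137
552 = 4*137 + 4
137 = 34*4 + 1
4 = 4*1 + 0
Back-substitute:
1 = 137 − 34·4
1 = −34·552 + 137·137
1 = 137·2345 − 582·552
1 = −582·2897 + 719·2345
1 = 719·25521 − 6334·2897
1 = −6334·53939 + 13387·25521
So 25521⁻¹ ≡ 13387 (mod 53939).
Then x ≡ 13387·15387 ≡ 46667 (mod 53939); the smallest non-negative solution is x = 46667.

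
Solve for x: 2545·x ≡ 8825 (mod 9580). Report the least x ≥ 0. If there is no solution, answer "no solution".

First find gcd(2545, 9580):
9580 = 3×2545 + 1945
2545 = 1×1945 + 600
1945 = 3×600 + 145
600 = 4×145 + 20
145 = 7×20 + 5
20 = 4×5 + 0
gcd = 5 and 5 | 8825, so solutions exist. Divide through by 5: 509x ≡ 1765 (mod 1916).
Now find 509⁻¹ mod 1916:
1916 = 3×509 + 389
509 = 1×389 + 120
389 = 3×120 + 29
120 = 4×29 + 4
29 = 7×4 + 1
4 = 4×1 + 0
Back-substitute:
1 = 29 − 7·4
1 = −7·120 + 29·29
1 = 29·389 − 94·120
1 = −94·509 + 123·389
1 = 123·1916 − 463·509
So 509·(-463) ≡ 1 (mod 1916), i.e. 509⁻¹ ≡ 1453.
Then x ≡ 1453·1765 ≡ 937 (mod 1916); the smallest non-negative solution is x = 937.

937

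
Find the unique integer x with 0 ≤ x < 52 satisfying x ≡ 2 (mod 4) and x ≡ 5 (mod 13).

Write x = 2 + 4·k. Then 4·k ≡ 5 − 2 ≡ 3 (mod 13).
Need 4⁻¹ mod 13. Extended Euclid on (13, 4):
13 = 3*4 + 1
4 = 4*1 + 0
Back-substitute:
1 = 13 − 3·4
4⁻¹ ≡ 10 (mod 13), so k ≡ 10·3 ≡ 4 (mod 13).
x = 2 + 4·4 = 18.

18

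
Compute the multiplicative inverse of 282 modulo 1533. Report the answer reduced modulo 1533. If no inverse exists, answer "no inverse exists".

Euclidean algorithm on 1533, 282:
1533 = 5×282 + 123
282 = 2×123 + 36
123 = 3×36 + 15
36 = 2×15 + 6
15 = 2×6 + 3
6 = 2×3 + 0
gcd(282, 1533) = 3 ≠ 1, so 282 has no multiplicative inverse modulo 1533.

no inverse exists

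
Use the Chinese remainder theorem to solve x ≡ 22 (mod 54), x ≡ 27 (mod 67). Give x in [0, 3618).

2506

Write x = 22 + 54·k. Then 54·k ≡ 27 − 22 ≡ 5 (mod 67).
Need 54⁻¹ mod 67. Extended Euclid on (67, 54):
67 = 1×54 + 13
54 = 4×13 + 2
13 = 6×2 + 1
2 = 2×1 + 0
Back-substitute:
1 = 13 − 6·2
1 = −6·54 + 25·13
1 = 25·67 − 31·54
54⁻¹ ≡ 36 (mod 67), so k ≡ 36·5 ≡ 46 (mod 67).
x = 22 + 54·46 = 2506.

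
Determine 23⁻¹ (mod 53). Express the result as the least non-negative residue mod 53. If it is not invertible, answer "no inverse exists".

30

Apply the Euclidean algorithm to 53 and 23:
53 = 2×23 + 7
23 = 3×7 + 2
7 = 3×2 + 1
2 = 2×1 + 0
The gcd is 1. Working backward:
1 = 7 − 3·2
1 = −3·23 + 10·7
1 = 10·53 − 23·23
So 23·(-23) ≡ 1 (mod 53), and -23 ≡ 30 (mod 53).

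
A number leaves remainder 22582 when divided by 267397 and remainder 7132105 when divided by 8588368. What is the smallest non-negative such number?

477846750889

Write x = 22582 + 267397·k. Then 267397·k ≡ 7132105 − 22582 ≡ 7109523 (mod 8588368).
Need 267397⁻¹ mod 8588368. Extended Euclid on (8588368, 267397):
8588368 = 32×267397 + 31664
267397 = 8×31664 + 14085
31664 = 2×14085 + 3494
14085 = 4×3494 + 109
3494 = 32×109 + 6
109 = 18×6 + 1
6 = 6×1 + 0
Back-substitute:
1 = 109 − 18·6
1 = −18·3494 + 577·109
1 = 577·14085 − 2326·3494
1 = −2326·31664 + 5229·14085
1 = 5229·267397 − 44158·31664
1 = −44158·8588368 + 1418285·267397
267397⁻¹ ≡ 1418285 (mod 8588368), so k ≡ 1418285·7109523 ≡ 1787031 (mod 8588368).
x = 22582 + 267397·1787031 = 477846750889.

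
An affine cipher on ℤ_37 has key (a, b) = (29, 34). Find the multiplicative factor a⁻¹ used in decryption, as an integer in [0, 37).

Run Euclid on (37, 29):
37 = 1×29 + 8
29 = 3×8 + 5
8 = 1×5 + 3
5 = 1×3 + 2
3 = 1×2 + 1
2 = 2×1 + 0
The gcd is 1. Working backward:
1 = 3 − 2
1 = −5 + 2·3
1 = 2·8 − 3·5
1 = −3·29 + 11·8
1 = 11·37 − 14·29
Thus 29·(-14) ≡ 1 (mod 37); reducing, -14 mod 37 = 23.

23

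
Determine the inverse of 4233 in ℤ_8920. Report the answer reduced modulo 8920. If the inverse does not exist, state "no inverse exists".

Extended Euclidean algorithm:
8920 = 2×4233 + 454
4233 = 9×454 + 147
454 = 3×147 + 13
147 = 11×13 + 4
13 = 3×4 + 1
4 = 4×1 + 0
gcd = 1, so the inverse exists. Back-substitute:
1 = 13 − 3·4
1 = −3·147 + 34·13
1 = 34·454 − 105·147
1 = −105·4233 + 979·454
1 = 979·8920 − 2063·4233
Thus 4233·(-2063) ≡ 1 (mod 8920); reducing, -2063 mod 8920 = 6857.

6857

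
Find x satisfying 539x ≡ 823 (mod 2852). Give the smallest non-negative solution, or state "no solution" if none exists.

First find gcd(539, 2852):
2852 = 5×539 + 157
539 = 3×157 + 68
157 = 2×68 + 21
68 = 3×21 + 5
21 = 4×5 + 1
5 = 5×1 + 0
gcd = 1, so a unique solution mod 2852 exists.
Back-substitute for the Bézout coefficients:
1 = 21 − 4·5
1 = −4·68 + 13·21
1 = 13·157 − 30·68
1 = −30·539 + 103·157
1 = 103·2852 − 545·539
So 539·(-545) ≡ 1 (mod 2852), giving 539⁻¹ ≡ 2307.
x ≡ 539⁻¹·823 ≡ 2307·823 ≡ 2081 (mod 2852).

2081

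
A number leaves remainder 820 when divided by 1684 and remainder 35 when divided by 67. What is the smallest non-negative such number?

29448

Write x = 820 + 1684·k. Then 1684·k ≡ 35 − 820 ≡ 19 (mod 67).
Need 1684⁻¹ mod 67. Extended Euclid on (67, 9):
67 = 7*9 + 4
9 = 2*4 + 1
4 = 4*1 + 0
Back-substitute:
1 = 9 − 2·4
1 = −2·67 + 15·9
1684⁻¹ ≡ 15 (mod 67), so k ≡ 15·19 ≡ 17 (mod 67).
x = 820 + 1684·17 = 29448.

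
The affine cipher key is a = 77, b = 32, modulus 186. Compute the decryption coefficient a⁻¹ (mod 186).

29

Extended Euclidean algorithm:
186 = 2*77 + 32
77 = 2*32 + 13
32 = 2*13 + 6
13 = 2*6 + 1
6 = 6*1 + 0
gcd = 1, so the inverse exists. Back-substitute:
1 = 13 − 2·6
1 = −2·32 + 5·13
1 = 5·77 − 12·32
1 = −12·186 + 29·77
So 77·29 ≡ 1 (mod 186).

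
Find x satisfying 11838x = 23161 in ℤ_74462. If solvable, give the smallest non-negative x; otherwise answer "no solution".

gcd(11838, 74462):
74462 = 6*11838 + 3434
11838 = 3*3434 + 1536
3434 = 2*1536 + 362
1536 = 4*362 + 88
362 = 4*88 + 10
88 = 8*10 + 8
10 = 1*8 + 2
8 = 4*2 + 0
gcd = 2, but 2 ∤ 23161, so the congruence has no solution.

no solution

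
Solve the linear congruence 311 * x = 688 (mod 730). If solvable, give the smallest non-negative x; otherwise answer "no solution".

First find gcd(311, 730):
730 = 2*311 + 108
311 = 2*108 + 95
108 = 1*95 + 13
95 = 7*13 + 4
13 = 3*4 + 1
4 = 4*1 + 0
gcd = 1, so a unique solution mod 730 exists.
Back-substitute for the Bézout coefficients:
1 = 13 − 3·4
1 = −3·95 + 22·13
1 = 22·108 − 25·95
1 = −25·311 + 72·108
1 = 72·730 − 169·311
So 311·(-169) ≡ 1 (mod 730), giving 311⁻¹ ≡ 561.
x ≡ 311⁻¹·688 ≡ 561·688 ≡ 528 (mod 730).

528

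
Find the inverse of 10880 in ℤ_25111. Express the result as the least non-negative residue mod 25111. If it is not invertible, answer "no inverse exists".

7591

Run Euclid on (25111, 10880):
25111 = 2×10880 + 3351
10880 = 3×3351 + 827
3351 = 4×827 + 43
827 = 19×43 + 10
43 = 4×10 + 3
10 = 3×3 + 1
3 = 3×1 + 0
Since gcd(10880, 25111) = 1, back-substitute to write 1 as a combination:
1 = 10 − 3·3
1 = −3·43 + 13·10
1 = 13·827 − 250·43
1 = −250·3351 + 1013·827
1 = 1013·10880 − 3289·3351
1 = −3289·25111 + 7591·10880
So 10880·7591 ≡ 1 (mod 25111).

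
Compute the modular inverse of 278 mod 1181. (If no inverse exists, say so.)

gcd(1181, 278) by repeated division:
1181 = 4×278 + 69
278 = 4×69 + 2
69 = 34×2 + 1
2 = 2×1 + 0
The gcd is 1. Working backward:
1 = 69 − 34·2
1 = −34·278 + 137·69
1 = 137·1181 − 582·278
Hence 278⁻¹ ≡ -582 ≡ 599 (mod 1181).

599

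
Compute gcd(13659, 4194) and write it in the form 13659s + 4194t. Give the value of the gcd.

Apply Euclid's algorithm to 13659 and 4194:
13659 = 3×4194 + 1077
4194 = 3×1077 + 963
1077 = 1×963 + 114
963 = 8×114 + 51
114 = 2×51 + 12
51 = 4×12 + 3
12 = 4×3 + 0
gcd(13659, 4194) = 3.
Back-substituting:
3 = 51 − 4·12
3 = −4·114 + 9·51
3 = 9·963 − 76·114
3 = −76·1077 + 85·963
3 = 85·4194 − 331·1077
3 = −331·13659 + 1078·4194
So 3 = (-331)·13659 + (1078)·4194.

3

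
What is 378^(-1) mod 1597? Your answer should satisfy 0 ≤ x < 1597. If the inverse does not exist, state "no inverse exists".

883

Run Euclid on (1597, 378):
1597 = 4*378 + 85
378 = 4*85 + 38
85 = 2*38 + 9
38 = 4*9 + 2
9 = 4*2 + 1
2 = 2*1 + 0
The gcd is 1. Working backward:
1 = 9 − 4·2
1 = −4·38 + 17·9
1 = 17·85 − 38·38
1 = −38·378 + 169·85
1 = 169·1597 − 714·378
Thus 378·(-714) ≡ 1 (mod 1597); reducing, -714 mod 1597 = 883.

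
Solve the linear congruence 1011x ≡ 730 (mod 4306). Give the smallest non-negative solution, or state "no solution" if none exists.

First find gcd(1011, 4306):
4306 = 4·1011 + 262
1011 = 3·262 + 225
262 = 1·225 + 37
225 = 6·37 + 3
37 = 12·3 + 1
3 = 3·1 + 0
gcd = 1, so a unique solution mod 4306 exists.
Back-substitute for the Bézout coefficients:
1 = 37 − 12·3
1 = −12·225 + 73·37
1 = 73·262 − 85·225
1 = −85·1011 + 328·262
1 = 328·4306 − 1397·1011
So 1011·(-1397) ≡ 1 (mod 4306), giving 1011⁻¹ ≡ 2909.
x ≡ 1011⁻¹·730 ≡ 2909·730 ≡ 712 (mod 4306).

712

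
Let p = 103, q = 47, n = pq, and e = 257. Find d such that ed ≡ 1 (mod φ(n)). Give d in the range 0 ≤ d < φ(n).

φ(n) = (p−1)(q−1) = 102·46 = 4692.
Need d with 257·d ≡ 1 (mod 4692). Apply the extended Euclidean algorithm:
4692 = 18*257 + 66
257 = 3*66 + 59
66 = 1*59 + 7
59 = 8*7 + 3
7 = 2*3 + 1
3 = 3*1 + 0
Back-substitute:
1 = 7 − 2·3
1 = −2·59 + 17·7
1 = 17·66 − 19·59
1 = −19·257 + 74·66
1 = 74·4692 − 1351·257
So 257·(-1351) ≡ 1 (mod 4692), hence d ≡ -1351 ≡ 3341 (mod 4692).

3341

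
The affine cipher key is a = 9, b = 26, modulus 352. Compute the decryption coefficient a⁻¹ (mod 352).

Extended Euclidean algorithm:
352 = 39×9 + 1
9 = 9×1 + 0
gcd = 1, so the inverse exists. Back-substitute:
1 = 352 − 39·9
Thus 9·(-39) ≡ 1 (mod 352); reducing, -39 mod 352 = 313.

313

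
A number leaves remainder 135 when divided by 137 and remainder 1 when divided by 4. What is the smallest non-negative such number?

Write x = 135 + 137·k. Then 137·k ≡ 1 − 135 ≡ 2 (mod 4).
Need 137⁻¹ mod 4. Extended Euclid on (4, 1):
4 = 4·1 + 0
137⁻¹ ≡ 1 (mod 4), so k ≡ 1·2 ≡ 2 (mod 4).
x = 135 + 137·2 = 409.

409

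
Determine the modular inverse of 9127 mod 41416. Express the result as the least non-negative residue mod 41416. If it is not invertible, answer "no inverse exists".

32159

Apply the Euclidean algorithm to 41416 and 9127:
41416 = 4×9127 + 4908
9127 = 1×4908 + 4219
4908 = 1×4219 + 689
4219 = 6×689 + 85
689 = 8×85 + 9
85 = 9×9 + 4
9 = 2×4 + 1
4 = 4×1 + 0
Since gcd(9127, 41416) = 1, back-substitute to write 1 as a combination:
1 = 9 − 2·4
1 = −2·85 + 19·9
1 = 19·689 − 154·85
1 = −154·4219 + 943·689
1 = 943·4908 − 1097·4219
1 = −1097·9127 + 2040·4908
1 = 2040·41416 − 9257·9127
Thus 9127·(-9257) ≡ 1 (mod 41416); reducing, -9257 mod 41416 = 32159.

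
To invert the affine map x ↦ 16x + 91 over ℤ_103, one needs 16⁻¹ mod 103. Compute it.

58

Extended Euclidean algorithm:
103 = 6*16 + 7
16 = 2*7 + 2
7 = 3*2 + 1
2 = 2*1 + 0
The gcd is 1. Working backward:
1 = 7 − 3·2
1 = −3·16 + 7·7
1 = 7·103 − 45·16
Thus 16·(-45) ≡ 1 (mod 103); reducing, -45 mod 103 = 58.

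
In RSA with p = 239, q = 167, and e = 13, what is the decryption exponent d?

φ(n) = (p−1)(q−1) = 238·166 = 39508.
Need d with 13·d ≡ 1 (mod 39508). Apply the extended Euclidean algorithm:
39508 = 3039×13 + 1
13 = 13×1 + 0
Back-substitute:
1 = 39508 − 3039·13
So 13·(-3039) ≡ 1 (mod 39508), hence d ≡ -3039 ≡ 36469 (mod 39508).

36469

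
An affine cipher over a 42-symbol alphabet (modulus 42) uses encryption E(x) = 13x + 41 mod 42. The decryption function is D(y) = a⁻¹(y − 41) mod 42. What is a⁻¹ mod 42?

Run Euclid on (42, 13):
42 = 3×13 + 3
13 = 4×3 + 1
3 = 3×1 + 0
The gcd is 1. Working backward:
1 = 13 − 4·3
1 = −4·42 + 13·13
So 13·13 ≡ 1 (mod 42).

13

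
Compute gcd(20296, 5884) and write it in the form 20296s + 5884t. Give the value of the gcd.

Euclidean algorithm:
20296 = 3·5884 + 2644
5884 = 2·2644 + 596
2644 = 4·596 + 260
596 = 2·260 + 76
260 = 3·76 + 32
76 = 2·32 + 12
32 = 2·12 + 8
12 = 1·8 + 4
8 = 2·4 + 0
gcd(20296, 5884) = 4.
Express as a combination:
4 = 12 − 8
4 = −32 + 3·12
4 = 3·76 − 7·32
4 = −7·260 + 24·76
4 = 24·596 − 55·260
4 = −55·2644 + 244·596
4 = 244·5884 − 543·2644
4 = −543·20296 + 1873·5884
So 4 = (-543)·20296 + (1873)·5884.

4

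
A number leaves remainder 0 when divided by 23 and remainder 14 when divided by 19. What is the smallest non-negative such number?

299

Write x = 0 + 23·k. Then 23·k ≡ 14 − 0 ≡ 14 (mod 19).
Need 23⁻¹ mod 19. Extended Euclid on (19, 4):
19 = 4·4 + 3
4 = 1·3 + 1
3 = 3·1 + 0
Back-substitute:
1 = 4 − 3
1 = −19 + 5·4
23⁻¹ ≡ 5 (mod 19), so k ≡ 5·14 ≡ 13 (mod 19).
x = 0 + 23·13 = 299.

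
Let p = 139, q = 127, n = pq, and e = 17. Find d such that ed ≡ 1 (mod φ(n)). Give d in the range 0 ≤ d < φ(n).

6137

φ(n) = (p−1)(q−1) = 138·126 = 17388.
Need d with 17·d ≡ 1 (mod 17388). Apply the extended Euclidean algorithm:
17388 = 1022×17 + 14
17 = 1×14 + 3
14 = 4×3 + 2
3 = 1×2 + 1
2 = 2×1 + 0
Back-substitute:
1 = 3 − 2
1 = −14 + 5·3
1 = 5·17 − 6·14
1 = −6·17388 + 6137·17
So 17·6137 ≡ 1 (mod 17388), hence d = 6137.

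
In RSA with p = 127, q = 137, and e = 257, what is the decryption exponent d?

6401

φ(n) = (p−1)(q−1) = 126·136 = 17136.
Need d with 257·d ≡ 1 (mod 17136). Apply the extended Euclidean algorithm:
17136 = 66×257 + 174
257 = 1×174 + 83
174 = 2×83 + 8
83 = 10×8 + 3
8 = 2×3 + 2
3 = 1×2 + 1
2 = 2×1 + 0
Back-substitute:
1 = 3 − 2
1 = −8 + 3·3
1 = 3·83 − 31·8
1 = −31·174 + 65·83
1 = 65·257 − 96·174
1 = −96·17136 + 6401·257
So 257·6401 ≡ 1 (mod 17136), hence d = 6401.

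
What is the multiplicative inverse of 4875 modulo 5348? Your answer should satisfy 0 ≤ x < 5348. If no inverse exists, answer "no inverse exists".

Extended Euclidean algorithm:
5348 = 1*4875 + 473
4875 = 10*473 + 145
473 = 3*145 + 38
145 = 3*38 + 31
38 = 1*31 + 7
31 = 4*7 + 3
7 = 2*3 + 1
3 = 3*1 + 0
gcd = 1, so the inverse exists. Back-substitute:
1 = 7 − 2·3
1 = −2·31 + 9·7
1 = 9·38 − 11·31
1 = −11·145 + 42·38
1 = 42·473 − 137·145
1 = −137·4875 + 1412·473
1 = 1412·5348 − 1549·4875
Hence 4875⁻¹ ≡ -1549 ≡ 3799 (mod 5348).

3799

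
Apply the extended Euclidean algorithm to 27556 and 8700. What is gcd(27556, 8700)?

4

Repeated division:
27556 = 3×8700 + 1456
8700 = 5×1456 + 1420
1456 = 1×1420 + 36
1420 = 39×36 + 16
36 = 2×16 + 4
16 = 4×4 + 0
gcd(27556, 8700) = 4.
Working backward:
4 = 36 − 2·16
4 = −2·1420 + 79·36
4 = 79·1456 − 81·1420
4 = −81·8700 + 484·1456
4 = 484·27556 − 1533·8700
So 4 = (484)·27556 + (-1533)·8700.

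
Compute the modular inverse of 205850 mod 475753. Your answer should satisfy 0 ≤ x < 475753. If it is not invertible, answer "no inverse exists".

Extended Euclidean algorithm:
475753 = 2×205850 + 64053
205850 = 3×64053 + 13691
64053 = 4×13691 + 9289
13691 = 1×9289 + 4402
9289 = 2×4402 + 485
4402 = 9×485 + 37
485 = 13×37 + 4
37 = 9×4 + 1
4 = 4×1 + 0
Since gcd(205850, 475753) = 1, back-substitute to write 1 as a combination:
1 = 37 − 9·4
1 = −9·485 + 118·37
1 = 118·4402 − 1071·485
1 = −1071·9289 + 2260·4402
1 = 2260·13691 − 3331·9289
1 = −3331·64053 + 15584·13691
1 = 15584·205850 − 50083·64053
1 = −50083·475753 + 115750·205850
So 205850·115750 ≡ 1 (mod 475753).

115750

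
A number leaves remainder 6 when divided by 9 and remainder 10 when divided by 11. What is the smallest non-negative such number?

87

Write x = 6 + 9·k. Then 9·k ≡ 10 − 6 ≡ 4 (mod 11).
Need 9⁻¹ mod 11. Extended Euclid on (11, 9):
11 = 1*9 + 2
9 = 4*2 + 1
2 = 2*1 + 0
Back-substitute:
1 = 9 − 4·2
1 = −4·11 + 5·9
9⁻¹ ≡ 5 (mod 11), so k ≡ 5·4 ≡ 9 (mod 11).
x = 6 + 9·9 = 87.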